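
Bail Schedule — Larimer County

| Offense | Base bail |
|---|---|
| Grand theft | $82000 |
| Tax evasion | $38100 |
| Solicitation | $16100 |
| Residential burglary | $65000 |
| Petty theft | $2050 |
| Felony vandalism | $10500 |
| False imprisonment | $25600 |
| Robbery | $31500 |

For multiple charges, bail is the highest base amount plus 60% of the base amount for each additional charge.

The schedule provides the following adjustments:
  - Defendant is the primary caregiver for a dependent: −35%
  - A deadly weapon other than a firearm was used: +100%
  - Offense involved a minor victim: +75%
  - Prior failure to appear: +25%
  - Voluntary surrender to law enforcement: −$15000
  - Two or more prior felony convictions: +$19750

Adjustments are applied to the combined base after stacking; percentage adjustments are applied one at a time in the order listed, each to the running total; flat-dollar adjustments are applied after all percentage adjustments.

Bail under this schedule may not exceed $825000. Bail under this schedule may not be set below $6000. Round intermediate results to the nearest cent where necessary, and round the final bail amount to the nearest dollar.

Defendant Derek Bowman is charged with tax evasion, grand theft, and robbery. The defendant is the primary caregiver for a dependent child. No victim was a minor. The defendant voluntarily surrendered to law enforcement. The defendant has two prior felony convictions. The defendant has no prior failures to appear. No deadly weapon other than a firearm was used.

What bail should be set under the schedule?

$85194

Base amounts from the schedule: tax evasion $38100; grand theft $82000; robbery $31500.
Stacking rule: highest base plus 60% of each additional charge. Highest is grand theft at $82000. Additional: $38100 × 60% = $22860; $31500 × 60% = $18900. Combined base = $82000 + $41760 = $123760.
Defendant is the primary caregiver for a dependent (−35%): $123760 × 0.65 = $80444.
Voluntary surrender to law enforcement (−$15000 flat): $80444 − $15000 = $65444.
Two or more prior felony convictions (+$19750 flat): $65444 + $19750 = $85194.
$85194 is within the $825000 maximum.
$85194 is at or above the $6000 minimum.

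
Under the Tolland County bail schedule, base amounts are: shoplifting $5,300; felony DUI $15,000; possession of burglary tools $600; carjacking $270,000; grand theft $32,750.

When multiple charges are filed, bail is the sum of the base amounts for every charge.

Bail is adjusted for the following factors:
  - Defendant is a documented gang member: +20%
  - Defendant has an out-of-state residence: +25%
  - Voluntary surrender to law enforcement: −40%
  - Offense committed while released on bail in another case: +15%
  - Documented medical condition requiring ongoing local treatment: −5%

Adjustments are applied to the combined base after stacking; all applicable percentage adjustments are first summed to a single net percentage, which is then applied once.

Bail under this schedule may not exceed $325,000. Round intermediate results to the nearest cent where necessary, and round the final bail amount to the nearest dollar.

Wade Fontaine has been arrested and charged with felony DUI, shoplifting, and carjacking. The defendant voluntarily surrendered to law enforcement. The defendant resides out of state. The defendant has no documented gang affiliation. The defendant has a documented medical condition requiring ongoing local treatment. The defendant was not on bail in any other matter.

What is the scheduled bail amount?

$232,240

Base amounts from the schedule: felony DUI $15,000; shoplifting $5,300; carjacking $270,000.
Stacking rule: sum of all bases. $15,000 + $5,300 + $270,000 = $290,300.
Net percentage adjustment: +25% −40% −5% = −20%. $290,300 × 0.8 = $232,240.
$232,240 is within the $325,000 maximum.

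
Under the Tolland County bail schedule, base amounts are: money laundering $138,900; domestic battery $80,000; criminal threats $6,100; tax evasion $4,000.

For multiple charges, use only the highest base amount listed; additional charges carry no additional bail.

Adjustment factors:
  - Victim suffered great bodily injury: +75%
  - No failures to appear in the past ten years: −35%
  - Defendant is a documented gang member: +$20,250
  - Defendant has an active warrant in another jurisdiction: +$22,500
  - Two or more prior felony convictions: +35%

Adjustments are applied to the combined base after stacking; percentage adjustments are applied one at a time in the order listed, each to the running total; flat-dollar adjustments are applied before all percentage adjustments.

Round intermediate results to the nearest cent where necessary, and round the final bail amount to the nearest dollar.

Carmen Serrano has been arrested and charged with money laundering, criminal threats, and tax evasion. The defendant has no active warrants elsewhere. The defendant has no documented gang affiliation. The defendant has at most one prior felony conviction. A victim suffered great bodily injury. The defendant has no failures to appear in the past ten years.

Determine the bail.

$157,999

Base amounts from the schedule: money laundering $138,900; criminal threats $6,100; tax evasion $4,000.
Stacking rule: use the highest base only. Highest is money laundering at $138,900. Combined base = $138,900.
Victim suffered great bodily injury (+75%): $138,900 × 1.75 = $243,075.
No failures to appear in the past ten years (−35%): $243,075 × 0.65 = $157,998.75.
Rounded to the nearest dollar: $157,999.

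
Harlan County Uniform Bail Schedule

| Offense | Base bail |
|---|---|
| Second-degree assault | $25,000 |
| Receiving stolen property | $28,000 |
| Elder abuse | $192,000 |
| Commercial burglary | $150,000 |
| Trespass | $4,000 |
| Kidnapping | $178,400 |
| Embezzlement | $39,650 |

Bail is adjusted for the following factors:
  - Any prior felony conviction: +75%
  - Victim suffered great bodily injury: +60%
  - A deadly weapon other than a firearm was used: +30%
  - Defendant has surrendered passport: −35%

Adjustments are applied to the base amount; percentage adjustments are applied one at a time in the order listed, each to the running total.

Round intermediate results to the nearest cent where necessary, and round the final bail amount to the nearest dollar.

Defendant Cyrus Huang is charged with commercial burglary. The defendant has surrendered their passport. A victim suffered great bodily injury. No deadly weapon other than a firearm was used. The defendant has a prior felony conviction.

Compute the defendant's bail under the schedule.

Base amounts from the schedule: commercial burglary $150,000.
Single charge. Combined base = $150,000.
Any prior felony conviction (+75%): $150,000 × 1.75 = $262,500.
Victim suffered great bodily injury (+60%): $262,500 × 1.6 = $420,000.
Defendant has surrendered passport (−35%): $420,000 × 0.65 = $273,000.

$273,000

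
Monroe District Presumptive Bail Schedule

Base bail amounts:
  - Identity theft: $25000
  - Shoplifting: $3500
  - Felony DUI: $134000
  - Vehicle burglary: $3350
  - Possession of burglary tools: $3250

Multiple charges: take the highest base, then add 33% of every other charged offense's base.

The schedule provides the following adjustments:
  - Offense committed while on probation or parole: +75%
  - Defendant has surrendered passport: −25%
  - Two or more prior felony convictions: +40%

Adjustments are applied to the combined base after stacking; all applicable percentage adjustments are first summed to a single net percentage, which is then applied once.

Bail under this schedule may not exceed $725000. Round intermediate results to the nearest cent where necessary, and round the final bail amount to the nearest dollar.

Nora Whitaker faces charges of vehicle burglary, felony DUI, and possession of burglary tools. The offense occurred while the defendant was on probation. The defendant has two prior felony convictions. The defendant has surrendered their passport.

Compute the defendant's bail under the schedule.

Base amounts from the schedule: vehicle burglary $3350; felony DUI $134000; possession of burglary tools $3250.
Stacking rule: highest base plus 33% of each additional charge. Highest is felony DUI at $134000. Additional: $3350 × 33% = $1105.50; $3250 × 33% = $1072.50. Combined base = $134000 + $2178 = $136178.
Net percentage adjustment: +75% −25% +40% = +90%. $136178 × 1.9 = $258738.20.
$258738.20 is within the $725000 maximum.
Rounded to the nearest dollar: $258738.

$258738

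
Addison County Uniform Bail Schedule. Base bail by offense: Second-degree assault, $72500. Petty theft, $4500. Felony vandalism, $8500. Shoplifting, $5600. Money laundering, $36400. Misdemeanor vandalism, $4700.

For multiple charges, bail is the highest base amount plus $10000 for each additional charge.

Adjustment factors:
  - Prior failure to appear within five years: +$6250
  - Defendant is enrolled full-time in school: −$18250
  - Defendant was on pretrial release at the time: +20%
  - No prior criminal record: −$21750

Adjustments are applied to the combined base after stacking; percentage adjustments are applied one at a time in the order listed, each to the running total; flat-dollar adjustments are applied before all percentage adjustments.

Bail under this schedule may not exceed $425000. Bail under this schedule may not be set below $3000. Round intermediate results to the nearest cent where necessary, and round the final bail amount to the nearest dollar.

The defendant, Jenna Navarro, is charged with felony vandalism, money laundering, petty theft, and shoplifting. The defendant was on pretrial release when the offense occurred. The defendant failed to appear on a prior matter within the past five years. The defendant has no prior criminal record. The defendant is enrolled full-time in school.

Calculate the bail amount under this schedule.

$39180

Base amounts from the schedule: felony vandalism $8500; money laundering $36400; petty theft $4500; shoplifting $5600.
Stacking rule: highest base plus $10000 per additional charge. Highest is money laundering at $36400; 3 additional charges → +$30000. Combined base = $66400.
Prior failure to appear within five years (+$6250 flat): $66400 + $6250 = $72650.
Defendant is enrolled full-time in school (−$18250 flat): $72650 − $18250 = $54400.
No prior criminal record (−$21750 flat): $54400 − $21750 = $32650.
Defendant was on pretrial release at the time (+20%): $32650 × 1.2 = $39180.
$39180 is within the $425000 maximum.
$39180 is at or above the $3000 minimum.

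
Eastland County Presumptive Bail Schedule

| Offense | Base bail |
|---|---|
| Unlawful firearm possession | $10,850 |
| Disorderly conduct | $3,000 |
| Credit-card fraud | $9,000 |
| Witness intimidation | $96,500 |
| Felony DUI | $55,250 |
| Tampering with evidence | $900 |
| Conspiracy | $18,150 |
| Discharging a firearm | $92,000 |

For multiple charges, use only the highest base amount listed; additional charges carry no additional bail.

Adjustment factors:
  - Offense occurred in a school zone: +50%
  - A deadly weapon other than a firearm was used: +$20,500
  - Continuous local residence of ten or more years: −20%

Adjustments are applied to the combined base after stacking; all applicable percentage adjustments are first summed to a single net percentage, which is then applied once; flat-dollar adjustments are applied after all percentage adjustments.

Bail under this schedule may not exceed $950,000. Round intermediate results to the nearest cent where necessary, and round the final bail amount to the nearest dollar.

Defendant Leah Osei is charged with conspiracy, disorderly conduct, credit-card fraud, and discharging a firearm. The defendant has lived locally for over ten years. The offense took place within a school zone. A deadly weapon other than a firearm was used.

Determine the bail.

$140,100

Base amounts from the schedule: conspiracy $18,150; disorderly conduct $3,000; credit-card fraud $9,000; discharging a firearm $92,000.
Stacking rule: use the highest base only. Highest is discharging a firearm at $92,000. Combined base = $92,000.
Net percentage adjustment: +50% −20% = +30%. $92,000 × 1.3 = $119,600.
A deadly weapon other than a firearm was used (+$20,500 flat): $119,600 + $20,500 = $140,100.
$140,100 is within the $950,000 maximum.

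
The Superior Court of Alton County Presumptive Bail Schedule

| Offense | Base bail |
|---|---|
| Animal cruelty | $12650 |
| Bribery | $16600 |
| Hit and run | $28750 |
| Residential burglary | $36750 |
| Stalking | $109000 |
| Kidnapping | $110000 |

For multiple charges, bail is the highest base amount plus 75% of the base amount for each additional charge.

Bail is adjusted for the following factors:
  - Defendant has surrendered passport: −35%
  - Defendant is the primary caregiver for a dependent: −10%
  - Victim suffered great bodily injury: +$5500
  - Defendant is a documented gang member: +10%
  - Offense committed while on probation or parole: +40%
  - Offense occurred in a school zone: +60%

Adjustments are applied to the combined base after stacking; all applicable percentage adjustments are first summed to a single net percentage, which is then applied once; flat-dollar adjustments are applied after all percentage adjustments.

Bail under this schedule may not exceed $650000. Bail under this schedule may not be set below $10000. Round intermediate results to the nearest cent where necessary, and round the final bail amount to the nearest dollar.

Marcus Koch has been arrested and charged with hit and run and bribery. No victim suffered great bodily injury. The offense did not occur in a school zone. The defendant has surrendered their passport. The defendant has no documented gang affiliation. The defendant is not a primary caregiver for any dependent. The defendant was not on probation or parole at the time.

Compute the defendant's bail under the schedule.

$26780

Base amounts from the schedule: hit and run $28750; bribery $16600.
Stacking rule: highest base plus 75% of each additional charge. Highest is hit and run at $28750. Additional: $16600 × 75% = $12450. Combined base = $28750 + $12450 = $41200.
Defendant has surrendered passport (−35%): $41200 × 0.65 = $26780.
$26780 is within the $650000 maximum.
$26780 is at or above the $10000 minimum.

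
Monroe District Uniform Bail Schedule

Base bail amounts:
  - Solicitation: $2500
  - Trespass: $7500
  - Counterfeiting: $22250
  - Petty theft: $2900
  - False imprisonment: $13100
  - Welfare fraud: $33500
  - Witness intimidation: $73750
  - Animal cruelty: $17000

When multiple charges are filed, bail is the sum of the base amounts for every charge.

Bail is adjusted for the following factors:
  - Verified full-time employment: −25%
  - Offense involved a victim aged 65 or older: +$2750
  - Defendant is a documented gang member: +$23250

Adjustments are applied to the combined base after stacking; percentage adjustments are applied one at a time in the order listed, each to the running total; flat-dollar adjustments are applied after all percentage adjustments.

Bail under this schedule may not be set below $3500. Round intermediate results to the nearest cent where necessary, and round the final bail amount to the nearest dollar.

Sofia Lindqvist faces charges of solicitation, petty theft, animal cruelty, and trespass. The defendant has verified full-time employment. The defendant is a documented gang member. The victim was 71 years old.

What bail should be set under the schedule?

Base amounts from the schedule: solicitation $2500; petty theft $2900; animal cruelty $17000; trespass $7500.
Stacking rule: sum of all bases. $2500 + $2900 + $17000 + $7500 = $29900.
Verified full-time employment (−25%): $29900 × 0.75 = $22425.
Offense involved a victim aged 65 or older (+$2750 flat): $22425 + $2750 = $25175.
Defendant is a documented gang member (+$23250 flat): $25175 + $23250 = $48425.
$48425 is at or above the $3500 minimum.

$48425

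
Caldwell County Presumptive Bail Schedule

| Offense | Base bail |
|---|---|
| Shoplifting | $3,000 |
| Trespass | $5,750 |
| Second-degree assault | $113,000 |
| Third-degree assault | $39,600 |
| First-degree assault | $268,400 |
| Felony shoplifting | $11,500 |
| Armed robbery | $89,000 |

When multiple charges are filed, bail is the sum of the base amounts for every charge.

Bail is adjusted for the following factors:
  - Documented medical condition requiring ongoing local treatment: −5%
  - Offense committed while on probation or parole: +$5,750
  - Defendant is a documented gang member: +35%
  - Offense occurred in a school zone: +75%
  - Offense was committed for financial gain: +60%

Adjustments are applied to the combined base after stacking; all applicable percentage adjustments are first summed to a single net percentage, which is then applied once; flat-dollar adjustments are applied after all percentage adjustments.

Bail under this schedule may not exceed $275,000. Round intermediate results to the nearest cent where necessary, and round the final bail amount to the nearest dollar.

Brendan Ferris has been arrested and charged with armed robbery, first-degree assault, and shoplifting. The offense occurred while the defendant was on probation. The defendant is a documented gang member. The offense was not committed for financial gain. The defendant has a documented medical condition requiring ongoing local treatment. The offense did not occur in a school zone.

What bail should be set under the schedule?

$275,000

Base amounts from the schedule: armed robbery $89,000; first-degree assault $268,400; shoplifting $3,000.
Stacking rule: sum of all bases. $89,000 + $268,400 + $3,000 = $360,400.
Net percentage adjustment: −5% +35% = +30%. $360,400 × 1.3 = $468,520.
Offense committed while on probation or parole (+$5,750 flat): $468,520 + $5,750 = $474,270.
Result $474,270 exceeds the maximum of $275,000; bail is capped at $275,000.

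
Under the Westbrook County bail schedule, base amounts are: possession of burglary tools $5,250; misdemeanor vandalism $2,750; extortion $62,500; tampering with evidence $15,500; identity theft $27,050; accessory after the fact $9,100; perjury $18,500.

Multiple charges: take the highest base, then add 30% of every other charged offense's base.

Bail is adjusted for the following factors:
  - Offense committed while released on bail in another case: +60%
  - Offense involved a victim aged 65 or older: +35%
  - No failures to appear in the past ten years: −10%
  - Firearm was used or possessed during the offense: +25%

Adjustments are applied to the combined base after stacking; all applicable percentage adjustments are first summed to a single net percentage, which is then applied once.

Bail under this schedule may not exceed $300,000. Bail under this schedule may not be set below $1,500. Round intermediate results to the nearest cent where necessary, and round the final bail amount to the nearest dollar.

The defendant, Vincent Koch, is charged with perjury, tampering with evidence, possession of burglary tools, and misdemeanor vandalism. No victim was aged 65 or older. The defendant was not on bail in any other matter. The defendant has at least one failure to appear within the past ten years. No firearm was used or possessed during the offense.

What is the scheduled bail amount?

Base amounts from the schedule: perjury $18,500; tampering with evidence $15,500; possession of burglary tools $5,250; misdemeanor vandalism $2,750.
Stacking rule: highest base plus 30% of each additional charge. Highest is perjury at $18,500. Additional: $15,500 × 30% = $4,650; $5,250 × 30% = $1,575; $2,750 × 30% = $825. Combined base = $18,500 + $7,050 = $25,550.
No adjustment factors apply to this defendant.
$25,550 is within the $300,000 maximum.
$25,550 is at or above the $1,500 minimum.

$25,550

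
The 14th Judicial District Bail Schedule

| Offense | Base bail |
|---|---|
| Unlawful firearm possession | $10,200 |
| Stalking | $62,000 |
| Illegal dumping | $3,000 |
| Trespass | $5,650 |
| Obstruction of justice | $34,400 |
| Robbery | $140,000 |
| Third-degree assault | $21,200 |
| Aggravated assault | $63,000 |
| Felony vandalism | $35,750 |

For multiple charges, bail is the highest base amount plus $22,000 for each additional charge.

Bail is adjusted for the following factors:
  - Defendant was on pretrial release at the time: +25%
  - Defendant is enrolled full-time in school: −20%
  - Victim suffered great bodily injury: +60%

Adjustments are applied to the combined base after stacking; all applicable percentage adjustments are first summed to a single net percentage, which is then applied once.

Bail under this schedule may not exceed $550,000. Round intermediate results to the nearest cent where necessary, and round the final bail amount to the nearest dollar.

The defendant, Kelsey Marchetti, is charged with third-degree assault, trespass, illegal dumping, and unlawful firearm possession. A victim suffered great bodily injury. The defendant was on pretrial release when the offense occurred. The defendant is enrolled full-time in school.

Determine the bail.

Base amounts from the schedule: third-degree assault $21,200; trespass $5,650; illegal dumping $3,000; unlawful firearm possession $10,200.
Stacking rule: highest base plus $22,000 per additional charge. Highest is third-degree assault at $21,200; 3 additional charges → +$66,000. Combined base = $87,200.
Net percentage adjustment: +25% −20% +60% = +65%. $87,200 × 1.65 = $143,880.
$143,880 is within the $550,000 maximum.

$143,880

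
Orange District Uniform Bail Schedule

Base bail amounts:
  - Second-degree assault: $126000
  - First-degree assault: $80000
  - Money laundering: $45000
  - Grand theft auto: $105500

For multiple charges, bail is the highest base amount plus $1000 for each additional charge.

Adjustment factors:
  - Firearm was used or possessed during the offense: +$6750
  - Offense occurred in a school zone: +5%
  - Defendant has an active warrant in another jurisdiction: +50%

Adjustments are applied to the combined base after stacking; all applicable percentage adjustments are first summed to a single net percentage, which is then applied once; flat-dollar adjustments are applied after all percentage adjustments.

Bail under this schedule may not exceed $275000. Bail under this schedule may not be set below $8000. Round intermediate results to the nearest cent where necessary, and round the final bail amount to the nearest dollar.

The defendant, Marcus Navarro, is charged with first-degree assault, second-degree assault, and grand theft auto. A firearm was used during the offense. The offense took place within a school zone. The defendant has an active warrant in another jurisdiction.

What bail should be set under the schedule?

Base amounts from the schedule: first-degree assault $80000; second-degree assault $126000; grand theft auto $105500.
Stacking rule: highest base plus $1000 per additional charge. Highest is second-degree assault at $126000; 2 additional charges → +$2000. Combined base = $128000.
Net percentage adjustment: +5% +50% = +55%. $128000 × 1.55 = $198400.
Firearm was used or possessed during the offense (+$6750 flat): $198400 + $6750 = $205150.
$205150 is within the $275000 maximum.
$205150 is at or above the $8000 minimum.

$205150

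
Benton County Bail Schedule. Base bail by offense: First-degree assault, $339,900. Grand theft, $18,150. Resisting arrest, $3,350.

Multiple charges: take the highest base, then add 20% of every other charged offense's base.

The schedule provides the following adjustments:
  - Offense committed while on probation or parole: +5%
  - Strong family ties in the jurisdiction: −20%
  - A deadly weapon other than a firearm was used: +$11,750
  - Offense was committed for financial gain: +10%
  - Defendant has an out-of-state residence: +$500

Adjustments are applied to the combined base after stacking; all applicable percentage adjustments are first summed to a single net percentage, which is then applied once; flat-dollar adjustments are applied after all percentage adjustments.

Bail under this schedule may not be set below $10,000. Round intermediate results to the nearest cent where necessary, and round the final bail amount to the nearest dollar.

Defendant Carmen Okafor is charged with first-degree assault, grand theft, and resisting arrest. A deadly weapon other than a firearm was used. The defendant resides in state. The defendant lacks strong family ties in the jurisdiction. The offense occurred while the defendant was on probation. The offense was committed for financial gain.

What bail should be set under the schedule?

$407,580

Base amounts from the schedule: first-degree assault $339,900; grand theft $18,150; resisting arrest $3,350.
Stacking rule: highest base plus 20% of each additional charge. Highest is first-degree assault at $339,900. Additional: $18,150 × 20% = $3,630; $3,350 × 20% = $670. Combined base = $339,900 + $4,300 = $344,200.
Net percentage adjustment: +5% +10% = +15%. $344,200 × 1.15 = $395,830.
A deadly weapon other than a firearm was used (+$11,750 flat): $395,830 + $11,750 = $407,580.
$407,580 is at or above the $10,000 minimum.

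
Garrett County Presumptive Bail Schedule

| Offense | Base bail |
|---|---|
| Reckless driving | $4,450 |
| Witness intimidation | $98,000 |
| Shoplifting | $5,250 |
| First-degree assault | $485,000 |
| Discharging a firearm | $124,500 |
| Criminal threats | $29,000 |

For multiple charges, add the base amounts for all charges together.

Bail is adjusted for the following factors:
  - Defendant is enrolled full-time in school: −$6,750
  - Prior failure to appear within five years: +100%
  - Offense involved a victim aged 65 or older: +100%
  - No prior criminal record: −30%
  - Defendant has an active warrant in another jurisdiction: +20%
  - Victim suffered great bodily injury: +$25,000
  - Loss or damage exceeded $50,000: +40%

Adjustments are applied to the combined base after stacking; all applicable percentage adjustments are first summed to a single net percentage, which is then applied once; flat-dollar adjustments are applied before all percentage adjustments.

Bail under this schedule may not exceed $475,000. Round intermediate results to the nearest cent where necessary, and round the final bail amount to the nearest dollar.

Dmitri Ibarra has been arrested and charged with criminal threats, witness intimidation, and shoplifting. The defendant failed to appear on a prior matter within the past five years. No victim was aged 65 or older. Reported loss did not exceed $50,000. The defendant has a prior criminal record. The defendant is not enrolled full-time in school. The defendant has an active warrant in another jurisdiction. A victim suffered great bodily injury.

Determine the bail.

$345,950

Base amounts from the schedule: criminal threats $29,000; witness intimidation $98,000; shoplifting $5,250.
Stacking rule: sum of all bases. $29,000 + $98,000 + $5,250 = $132,250.
Victim suffered great bodily injury (+$25,000 flat): $132,250 + $25,000 = $157,250.
Net percentage adjustment: +100% +20% = +120%. $157,250 × 2.2 = $345,950.
$345,950 is within the $475,000 maximum.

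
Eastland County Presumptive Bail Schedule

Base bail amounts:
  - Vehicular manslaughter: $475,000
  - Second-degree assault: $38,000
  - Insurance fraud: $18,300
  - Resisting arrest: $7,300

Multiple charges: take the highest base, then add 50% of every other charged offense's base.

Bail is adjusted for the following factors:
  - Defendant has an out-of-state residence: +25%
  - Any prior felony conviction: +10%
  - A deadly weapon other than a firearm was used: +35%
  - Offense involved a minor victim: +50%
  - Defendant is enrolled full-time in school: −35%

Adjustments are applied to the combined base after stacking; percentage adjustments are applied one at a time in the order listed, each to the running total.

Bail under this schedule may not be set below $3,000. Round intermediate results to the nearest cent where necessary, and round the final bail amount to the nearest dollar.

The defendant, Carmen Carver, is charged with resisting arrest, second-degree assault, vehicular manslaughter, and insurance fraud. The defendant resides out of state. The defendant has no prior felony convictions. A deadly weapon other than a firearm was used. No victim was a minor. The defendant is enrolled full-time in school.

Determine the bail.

$555,896

Base amounts from the schedule: resisting arrest $7,300; second-degree assault $38,000; vehicular manslaughter $475,000; insurance fraud $18,300.
Stacking rule: highest base plus 50% of each additional charge. Highest is vehicular manslaughter at $475,000. Additional: $7,300 × 50% = $3,650; $38,000 × 50% = $19,000; $18,300 × 50% = $9,150. Combined base = $475,000 + $31,800 = $506,800.
Defendant has an out-of-state residence (+25%): $506,800 × 1.25 = $633,500.
A deadly weapon other than a firearm was used (+35%): $633,500 × 1.35 = $855,225.
Defendant is enrolled full-time in school (−35%): $855,225 × 0.65 = $555,896.25.
$555,896.25 is at or above the $3,000 minimum.
Rounded to the nearest dollar: $555,896.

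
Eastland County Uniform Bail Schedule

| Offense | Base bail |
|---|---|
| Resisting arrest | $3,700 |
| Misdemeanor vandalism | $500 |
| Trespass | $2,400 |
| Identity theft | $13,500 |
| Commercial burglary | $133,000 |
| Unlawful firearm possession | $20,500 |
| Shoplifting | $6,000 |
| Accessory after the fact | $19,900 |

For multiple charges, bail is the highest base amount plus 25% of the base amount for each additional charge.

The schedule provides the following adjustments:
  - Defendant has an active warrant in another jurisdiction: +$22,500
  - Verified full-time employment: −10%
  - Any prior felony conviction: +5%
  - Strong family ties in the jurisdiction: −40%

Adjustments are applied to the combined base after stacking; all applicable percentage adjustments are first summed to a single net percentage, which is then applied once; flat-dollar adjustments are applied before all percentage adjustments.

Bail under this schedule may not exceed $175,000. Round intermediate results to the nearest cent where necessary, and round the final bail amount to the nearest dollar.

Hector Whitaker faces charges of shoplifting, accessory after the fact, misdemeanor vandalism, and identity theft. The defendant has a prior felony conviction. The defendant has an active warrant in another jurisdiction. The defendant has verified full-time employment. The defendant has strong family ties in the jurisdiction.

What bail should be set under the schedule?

Base amounts from the schedule: shoplifting $6,000; accessory after the fact $19,900; misdemeanor vandalism $500; identity theft $13,500.
Stacking rule: highest base plus 25% of each additional charge. Highest is accessory after the fact at $19,900. Additional: $6,000 × 25% = $1,500; $500 × 25% = $125; $13,500 × 25% = $3,375. Combined base = $19,900 + $5,000 = $24,900.
Defendant has an active warrant in another jurisdiction (+$22,500 flat): $24,900 + $22,500 = $47,400.
Net percentage adjustment: −10% +5% −40% = −45%. $47,400 × 0.55 = $26,070.
$26,070 is within the $175,000 maximum.

$26,070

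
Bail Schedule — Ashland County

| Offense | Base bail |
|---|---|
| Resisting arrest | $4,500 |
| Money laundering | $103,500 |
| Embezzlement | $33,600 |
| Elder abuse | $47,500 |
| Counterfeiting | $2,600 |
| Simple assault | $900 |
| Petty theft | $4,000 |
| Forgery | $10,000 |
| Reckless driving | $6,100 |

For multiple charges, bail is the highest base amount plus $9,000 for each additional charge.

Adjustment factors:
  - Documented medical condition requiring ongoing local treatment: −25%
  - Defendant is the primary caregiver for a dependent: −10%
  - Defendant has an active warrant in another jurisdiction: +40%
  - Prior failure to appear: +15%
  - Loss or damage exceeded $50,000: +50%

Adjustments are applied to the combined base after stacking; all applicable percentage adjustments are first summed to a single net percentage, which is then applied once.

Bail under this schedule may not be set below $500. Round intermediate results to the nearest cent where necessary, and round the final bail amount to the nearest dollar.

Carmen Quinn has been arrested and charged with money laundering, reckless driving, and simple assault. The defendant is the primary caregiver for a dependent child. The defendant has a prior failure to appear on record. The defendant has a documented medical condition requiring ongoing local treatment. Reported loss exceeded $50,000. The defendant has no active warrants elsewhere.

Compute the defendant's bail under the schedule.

$157,950

Base amounts from the schedule: money laundering $103,500; reckless driving $6,100; simple assault $900.
Stacking rule: highest base plus $9,000 per additional charge. Highest is money laundering at $103,500; 2 additional charges → +$18,000. Combined base = $121,500.
Net percentage adjustment: −25% −10% +15% +50% = +30%. $121,500 × 1.3 = $157,950.
$157,950 is at or above the $500 minimum.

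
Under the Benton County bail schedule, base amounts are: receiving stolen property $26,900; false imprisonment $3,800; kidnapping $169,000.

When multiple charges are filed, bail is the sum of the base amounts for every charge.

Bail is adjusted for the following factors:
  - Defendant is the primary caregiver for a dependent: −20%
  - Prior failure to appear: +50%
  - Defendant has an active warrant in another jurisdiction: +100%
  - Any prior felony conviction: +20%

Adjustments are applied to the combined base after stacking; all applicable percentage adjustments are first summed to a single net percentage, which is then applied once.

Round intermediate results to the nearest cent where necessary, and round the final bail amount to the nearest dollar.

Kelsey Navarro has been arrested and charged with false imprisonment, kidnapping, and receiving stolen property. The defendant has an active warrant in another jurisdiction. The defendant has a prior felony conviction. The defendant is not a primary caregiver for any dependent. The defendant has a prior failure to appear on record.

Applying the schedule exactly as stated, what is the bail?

Base amounts from the schedule: false imprisonment $3,800; kidnapping $169,000; receiving stolen property $26,900.
Stacking rule: sum of all bases. $3,800 + $169,000 + $26,900 = $199,700.
Net percentage adjustment: +50% +100% +20% = +170%. $199,700 × 2.7 = $539,190.

$539,190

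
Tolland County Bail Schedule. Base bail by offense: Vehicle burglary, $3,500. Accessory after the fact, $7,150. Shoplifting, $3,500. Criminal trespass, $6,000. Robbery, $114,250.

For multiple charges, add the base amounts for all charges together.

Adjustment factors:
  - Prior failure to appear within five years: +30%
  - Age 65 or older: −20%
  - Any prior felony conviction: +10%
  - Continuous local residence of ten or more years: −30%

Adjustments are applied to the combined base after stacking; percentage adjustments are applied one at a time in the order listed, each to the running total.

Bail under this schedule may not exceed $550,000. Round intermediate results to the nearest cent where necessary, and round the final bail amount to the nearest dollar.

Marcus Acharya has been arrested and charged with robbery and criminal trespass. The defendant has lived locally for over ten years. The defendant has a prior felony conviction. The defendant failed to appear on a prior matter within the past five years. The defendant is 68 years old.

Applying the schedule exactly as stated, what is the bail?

$96,296

Base amounts from the schedule: robbery $114,250; criminal trespass $6,000.
Stacking rule: sum of all bases. $114,250 + $6,000 = $120,250.
Prior failure to appear within five years (+30%): $120,250 × 1.3 = $156,325.
Age 65 or older (−20%): $156,325 × 0.8 = $125,060.
Any prior felony conviction (+10%): $125,060 × 1.1 = $137,566.
Continuous local residence of ten or more years (−30%): $137,566 × 0.7 = $96,296.20.
$96,296.20 is within the $550,000 maximum.
Rounded to the nearest dollar: $96,296.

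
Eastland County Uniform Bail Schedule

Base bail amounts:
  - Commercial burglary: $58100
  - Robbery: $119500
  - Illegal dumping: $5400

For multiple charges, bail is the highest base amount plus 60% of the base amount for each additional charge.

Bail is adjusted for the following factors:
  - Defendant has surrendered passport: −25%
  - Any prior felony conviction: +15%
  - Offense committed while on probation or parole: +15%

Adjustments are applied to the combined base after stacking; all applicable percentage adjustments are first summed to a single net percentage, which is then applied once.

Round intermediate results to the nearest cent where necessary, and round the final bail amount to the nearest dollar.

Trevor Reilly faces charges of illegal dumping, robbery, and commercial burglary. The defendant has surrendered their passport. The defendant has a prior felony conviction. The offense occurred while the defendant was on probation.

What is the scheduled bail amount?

Base amounts from the schedule: illegal dumping $5400; robbery $119500; commercial burglary $58100.
Stacking rule: highest base plus 60% of each additional charge. Highest is robbery at $119500. Additional: $5400 × 60% = $3240; $58100 × 60% = $34860. Combined base = $119500 + $38100 = $157600.
Net percentage adjustment: −25% +15% +15% = +5%. $157600 × 1.05 = $165480.

$165480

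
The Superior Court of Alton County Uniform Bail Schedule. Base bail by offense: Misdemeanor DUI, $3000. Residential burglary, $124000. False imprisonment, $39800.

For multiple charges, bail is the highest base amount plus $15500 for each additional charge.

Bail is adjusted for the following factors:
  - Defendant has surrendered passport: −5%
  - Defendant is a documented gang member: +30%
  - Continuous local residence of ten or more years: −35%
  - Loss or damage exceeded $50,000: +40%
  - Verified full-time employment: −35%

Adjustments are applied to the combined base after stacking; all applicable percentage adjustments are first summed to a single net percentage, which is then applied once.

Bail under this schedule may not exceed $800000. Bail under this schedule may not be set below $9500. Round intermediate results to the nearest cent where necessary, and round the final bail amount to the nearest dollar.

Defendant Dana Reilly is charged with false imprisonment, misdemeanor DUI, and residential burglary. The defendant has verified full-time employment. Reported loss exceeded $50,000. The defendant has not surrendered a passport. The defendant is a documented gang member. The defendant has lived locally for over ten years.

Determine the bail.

Base amounts from the schedule: false imprisonment $39800; misdemeanor DUI $3000; residential burglary $124000.
Stacking rule: highest base plus $15500 per additional charge. Highest is residential burglary at $124000; 2 additional charges → +$31000. Combined base = $155000.
Net percentage adjustment: +30% −35% +40% −35% = +0%. $155000 × 1 = $155000.
$155000 is within the $800000 maximum.
$155000 is at or above the $9500 minimum.

$155000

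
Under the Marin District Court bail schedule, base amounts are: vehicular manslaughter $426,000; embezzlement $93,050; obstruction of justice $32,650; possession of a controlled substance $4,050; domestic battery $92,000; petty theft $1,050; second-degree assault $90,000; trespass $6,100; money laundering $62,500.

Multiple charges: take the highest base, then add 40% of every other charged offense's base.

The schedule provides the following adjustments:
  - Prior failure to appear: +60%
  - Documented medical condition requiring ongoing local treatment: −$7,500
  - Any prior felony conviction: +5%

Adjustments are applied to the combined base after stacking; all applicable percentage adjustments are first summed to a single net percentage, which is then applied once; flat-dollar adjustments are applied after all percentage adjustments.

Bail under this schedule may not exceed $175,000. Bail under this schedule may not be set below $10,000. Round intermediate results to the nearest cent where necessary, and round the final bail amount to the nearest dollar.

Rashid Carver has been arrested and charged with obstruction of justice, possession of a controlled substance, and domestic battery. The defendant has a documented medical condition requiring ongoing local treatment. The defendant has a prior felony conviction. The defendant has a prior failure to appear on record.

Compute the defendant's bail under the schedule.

$168,522

Base amounts from the schedule: obstruction of justice $32,650; possession of a controlled substance $4,050; domestic battery $92,000.
Stacking rule: highest base plus 40% of each additional charge. Highest is domestic battery at $92,000. Additional: $32,650 × 40% = $13,060; $4,050 × 40% = $1,620. Combined base = $92,000 + $14,680 = $106,680.
Net percentage adjustment: +60% +5% = +65%. $106,680 × 1.65 = $176,022.
Documented medical condition requiring ongoing local treatment (−$7,500 flat): $176,022 − $7,500 = $168,522.
$168,522 is within the $175,000 maximum.
$168,522 is at or above the $10,000 minimum.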